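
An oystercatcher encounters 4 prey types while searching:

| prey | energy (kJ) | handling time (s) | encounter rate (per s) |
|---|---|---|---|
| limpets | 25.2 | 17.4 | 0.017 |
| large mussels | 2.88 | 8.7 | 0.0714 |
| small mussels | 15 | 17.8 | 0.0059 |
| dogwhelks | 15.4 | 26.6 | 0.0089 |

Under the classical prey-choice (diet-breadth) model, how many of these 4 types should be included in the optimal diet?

Profitabilities (E/h, kJ/s): limpets 1.45, small mussels 0.843, dogwhelks 0.579, large mussels 0.331. Add prey in this order while the next type's profitability exceeds the intake rate on those already taken.
Rate on top 1: 0.3306. small mussels: 0.843 > 0.3306 → include.
Rate on top 2: 0.369. dogwhelks: 0.579 > 0.369 → include.
Rate on top 3: 0.3994. large mussels: 0.331 < 0.3994 → exclude; stop.
Optimal diet: limpets, small mussels, dogwhelks — 3 of 4 types.

3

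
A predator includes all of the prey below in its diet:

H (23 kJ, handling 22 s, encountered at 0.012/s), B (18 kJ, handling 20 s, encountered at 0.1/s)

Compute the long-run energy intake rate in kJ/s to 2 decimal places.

R = Σλ_iE_i / (1 + Σλ_ih_i)
Numerator: 0.012×23 + 0.1×18 = 2.076
Denominator: 1 + 0.012×22 + 0.1×20 = 3.264
R = 2.076/3.264 = 0.636 kJ/s

0.64 kJ/s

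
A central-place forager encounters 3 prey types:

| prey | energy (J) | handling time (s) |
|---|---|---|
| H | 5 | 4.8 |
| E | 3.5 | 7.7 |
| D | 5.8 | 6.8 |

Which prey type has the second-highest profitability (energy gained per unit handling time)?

D

In descending order of E/h:
H: 5/4.8 = 1.04 J/s
D: 5.8/6.8 = 0.853 J/s
E: 3.5/7.7 = 0.455 J/s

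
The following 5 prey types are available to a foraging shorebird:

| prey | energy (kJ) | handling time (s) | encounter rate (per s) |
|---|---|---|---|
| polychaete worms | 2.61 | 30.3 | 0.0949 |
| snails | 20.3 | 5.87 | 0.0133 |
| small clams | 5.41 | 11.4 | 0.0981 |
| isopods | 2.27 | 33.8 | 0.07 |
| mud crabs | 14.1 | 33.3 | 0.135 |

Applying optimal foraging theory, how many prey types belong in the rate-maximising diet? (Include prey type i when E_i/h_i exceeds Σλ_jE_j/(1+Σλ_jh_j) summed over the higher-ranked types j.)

3

Profitabilities (E/h, kJ/s): snails 3.46, small clams 0.475, mud crabs 0.423, polychaete worms 0.0861, isopods 0.0672. Add prey in this order while the next type's profitability exceeds the intake rate on those already taken.
Rate on top 1: 0.2504. small clams: 0.475 > 0.2504 → include.
Rate on top 2: 0.3646. mud crabs: 0.423 > 0.3646 → include.
Rate on top 3: 0.4041. polychaete worms: 0.0861 < 0.4041 → exclude; stop.
Optimal diet: snails, small clams, mud crabs — 3 of 5 types.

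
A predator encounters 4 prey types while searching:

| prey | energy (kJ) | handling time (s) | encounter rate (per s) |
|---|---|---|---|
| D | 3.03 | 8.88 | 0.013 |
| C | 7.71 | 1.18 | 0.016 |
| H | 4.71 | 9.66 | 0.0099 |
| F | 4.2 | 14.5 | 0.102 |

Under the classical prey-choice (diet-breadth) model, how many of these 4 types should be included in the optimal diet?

4

E/h in descending order: C 6.53, H 0.488, D 0.341, F 0.29 kJ/s. The optimal diet is the largest prefix of this list for which every included type satisfies E_i/h_i > R on the types above it.
Rate on top 1: 0.1211. H: 0.488 > 0.1211 → include.
Rate on top 2: 0.1525. D: 0.341 > 0.1525 → include.
Rate on top 3: 0.1702. F: 0.29 > 0.1702 → include.
Optimal diet: C, H, D, F — 4 of 4 types.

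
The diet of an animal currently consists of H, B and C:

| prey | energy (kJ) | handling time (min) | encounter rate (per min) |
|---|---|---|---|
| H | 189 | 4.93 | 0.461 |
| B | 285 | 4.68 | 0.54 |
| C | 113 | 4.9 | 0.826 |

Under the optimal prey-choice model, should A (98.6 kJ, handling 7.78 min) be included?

No

Intake rate on the current diet: R = (0.461×189 + 0.54×285 + 0.826×113) / (1 + 0.461×4.93 + 0.54×4.68 + 0.826×4.9) = 334.4/9.847 = 33.96 kJ/min.
Profitability of A: 98.6/7.78 = 12.67 kJ/min.
Since 12.67 < R, time spent handling A is better spent searching.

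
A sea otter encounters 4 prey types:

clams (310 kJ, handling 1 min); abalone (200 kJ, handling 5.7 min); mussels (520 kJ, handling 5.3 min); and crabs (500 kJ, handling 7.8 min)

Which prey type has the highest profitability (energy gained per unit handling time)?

In descending order of E/h:
clams: 310/1 = 310 kJ/min
mussels: 520/5.3 = 98.1 kJ/min
crabs: 500/7.8 = 64.1 kJ/min
abalone: 200/5.7 = 35.1 kJ/min

clams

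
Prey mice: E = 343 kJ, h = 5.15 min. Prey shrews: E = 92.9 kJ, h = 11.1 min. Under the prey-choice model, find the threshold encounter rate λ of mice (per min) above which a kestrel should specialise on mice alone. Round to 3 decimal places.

The zero-one rule: include shrews iff E₂/h₂ > λE₁/(1+λh₁). Equality gives the switch point.
λE₁h₂ = E₂ + λE₂h₁ ⇒ λ = E₂/(E₁h₂ − E₂h₁) = 92.9/(3807 − 478.4) = 0.02791 per min.

0.028 per min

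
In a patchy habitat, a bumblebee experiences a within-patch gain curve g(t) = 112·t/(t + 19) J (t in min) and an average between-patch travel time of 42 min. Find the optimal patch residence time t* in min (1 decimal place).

28.2 min

Maximise g(t)/(T+t): set derivative to zero → g'(t)(T+t) = g(t).
g'(t) = 112·19/(t + 19)². Setting 112·19/(t+19)² = 112t/[(t+19)(42+t)] gives 19(42+t) = t(t+19), so t² = 19×42 = 798.
t* = √798 = 28.25 min.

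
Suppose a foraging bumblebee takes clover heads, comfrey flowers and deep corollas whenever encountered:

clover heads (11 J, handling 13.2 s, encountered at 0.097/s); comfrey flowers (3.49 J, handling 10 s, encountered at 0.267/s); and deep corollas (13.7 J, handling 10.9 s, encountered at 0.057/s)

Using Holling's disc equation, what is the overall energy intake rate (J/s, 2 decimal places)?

0.50 J/s

R = (0.097×11 + 0.267×3.49 + 0.057×13.7) / (1 + 0.097×13.2 + 0.267×10 + 0.057×10.9) = 2.78/5.572 = 0.4989 J/s.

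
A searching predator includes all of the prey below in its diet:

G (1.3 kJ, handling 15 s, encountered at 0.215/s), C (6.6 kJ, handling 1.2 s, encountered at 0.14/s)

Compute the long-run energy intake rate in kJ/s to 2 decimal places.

R = (0.215×1.3 + 0.14×6.6) / (1 + 0.215×15 + 0.14×1.2) = 1.204/4.393 = 0.274 kJ/s.

0.27 kJ/s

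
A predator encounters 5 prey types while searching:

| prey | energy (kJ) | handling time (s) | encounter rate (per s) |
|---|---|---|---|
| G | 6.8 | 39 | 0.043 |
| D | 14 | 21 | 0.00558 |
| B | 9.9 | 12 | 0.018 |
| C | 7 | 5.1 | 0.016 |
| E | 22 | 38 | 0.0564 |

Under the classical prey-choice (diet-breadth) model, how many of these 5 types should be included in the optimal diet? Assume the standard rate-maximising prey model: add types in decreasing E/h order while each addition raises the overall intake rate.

Rank by E/h (kJ/s): C 1.37, B 0.825, D 0.667, E 0.579, G 0.174. Include each in turn until the next type's E/h falls below the running intake rate.
Rate on top 1: 0.1036. B: 0.825 > 0.1036 → include.
Rate on top 2: 0.2236. D: 0.667 > 0.2236 → include.
Rate on top 3: 0.2603. E: 0.579 > 0.2603 → include.
Rate on top 4: 0.4523. G: 0.174 < 0.4523 → exclude; stop.
Optimal diet: C, B, D, E — 4 of 5 types.

4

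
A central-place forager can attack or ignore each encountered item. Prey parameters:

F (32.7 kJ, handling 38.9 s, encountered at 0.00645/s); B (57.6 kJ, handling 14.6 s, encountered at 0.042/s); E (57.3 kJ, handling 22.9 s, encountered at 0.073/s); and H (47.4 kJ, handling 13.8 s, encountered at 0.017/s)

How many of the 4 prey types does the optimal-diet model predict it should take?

3

Rank by E/h (kJ/s): B 3.95, H 3.43, E 2.5, F 0.841. Include each in turn until the next type's E/h falls below the running intake rate.
Rate on top 1: 1.5. H: 3.43 > 1.5 → include.
Rate on top 2: 1.745. E: 2.5 > 1.745 → include.
Rate on top 3: 2.105. F: 0.841 < 2.105 → exclude; stop.
Optimal diet: B, H, E — 3 of 4 types.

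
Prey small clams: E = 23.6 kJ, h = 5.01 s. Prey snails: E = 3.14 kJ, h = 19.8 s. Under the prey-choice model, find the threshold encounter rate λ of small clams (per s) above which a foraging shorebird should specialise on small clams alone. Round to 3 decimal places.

0.007 per s

At the threshold, the rate on small clams alone equals the profitability of snails: λ·23.6/(1 + λ·5.01) = 3.14/19.8 = 0.1586.
Rearranging, λ(23.6 − 0.1586×5.01) = 0.1586, so λ = 0.1586/22.81 = 0.006954 per s.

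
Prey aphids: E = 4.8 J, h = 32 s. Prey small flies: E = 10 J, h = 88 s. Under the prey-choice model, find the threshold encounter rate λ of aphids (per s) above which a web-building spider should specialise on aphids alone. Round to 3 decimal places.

The zero-one rule: include small flies iff E₂/h₂ > λE₁/(1+λh₁). Equality gives the switch point.
λE₁h₂ = E₂ + λE₂h₁ ⇒ λ = E₂/(E₁h₂ − E₂h₁) = 10/(422.4 − 320) = 0.09766 per s.

0.098 per s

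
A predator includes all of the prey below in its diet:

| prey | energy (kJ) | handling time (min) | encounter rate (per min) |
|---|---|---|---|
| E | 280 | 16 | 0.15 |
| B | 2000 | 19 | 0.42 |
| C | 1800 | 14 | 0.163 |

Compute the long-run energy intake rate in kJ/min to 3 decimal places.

R = Σλ_iE_i / (1 + Σλ_ih_i)
Numerator: 0.15×280 + 0.42×2000 + 0.163×1800 = 1175
Denominator: 1 + 0.15×16 + 0.42×19 + 0.163×14 = 13.66
R = 1175/13.66 = 86.03 kJ/min

86.034 kJ/min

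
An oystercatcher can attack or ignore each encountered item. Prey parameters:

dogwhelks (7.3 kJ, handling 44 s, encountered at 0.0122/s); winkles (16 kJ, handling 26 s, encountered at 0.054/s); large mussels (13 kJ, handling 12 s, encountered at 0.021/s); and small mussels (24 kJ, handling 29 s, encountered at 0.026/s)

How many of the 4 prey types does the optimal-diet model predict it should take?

3

Profitabilities (E/h, kJ/s): large mussels 1.08, small mussels 0.828, winkles 0.615, dogwhelks 0.166. Add prey in this order while the next type's profitability exceeds the intake rate on those already taken.
Rate on top 1: 0.2181. small mussels: 0.828 > 0.2181 → include.
Rate on top 2: 0.4472. winkles: 0.615 > 0.4472 → include.
Rate on top 3: 0.5164. dogwhelks: 0.166 < 0.5164 → exclude; stop.
Optimal diet: large mussels, small mussels, winkles — 3 of 4 types.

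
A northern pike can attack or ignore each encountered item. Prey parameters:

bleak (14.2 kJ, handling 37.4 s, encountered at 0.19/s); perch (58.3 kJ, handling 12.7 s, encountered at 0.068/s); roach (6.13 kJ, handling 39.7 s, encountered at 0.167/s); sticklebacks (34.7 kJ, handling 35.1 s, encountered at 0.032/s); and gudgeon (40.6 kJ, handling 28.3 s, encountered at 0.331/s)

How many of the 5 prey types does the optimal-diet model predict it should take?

1

Profitabilities (E/h, kJ/s): perch 4.59, gudgeon 1.43, sticklebacks 0.989, bleak 0.38, roach 0.154. Add prey in this order while the next type's profitability exceeds the intake rate on those already taken.
Rate on top 1: 2.127. gudgeon: 1.43 < 2.127 → exclude; stop.
Optimal diet: perch — 1 of 5 types.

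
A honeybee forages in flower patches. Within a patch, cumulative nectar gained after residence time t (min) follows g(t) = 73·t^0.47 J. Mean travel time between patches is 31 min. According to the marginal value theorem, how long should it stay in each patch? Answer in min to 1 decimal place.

27.5 min

By the marginal value theorem, leave when the instantaneous gain rate g'(t) equals the habitat-wide average g(t)/(T + t).
g'(t) = 0.47·73·t^-0.53. Setting 0.47·73·t^-0.53 = 73·t^0.47/(31+t) gives 0.47(31+t) = t, so 0.53·t = 0.47×31.
t* = 0.47×31/0.53 = 27.49 min.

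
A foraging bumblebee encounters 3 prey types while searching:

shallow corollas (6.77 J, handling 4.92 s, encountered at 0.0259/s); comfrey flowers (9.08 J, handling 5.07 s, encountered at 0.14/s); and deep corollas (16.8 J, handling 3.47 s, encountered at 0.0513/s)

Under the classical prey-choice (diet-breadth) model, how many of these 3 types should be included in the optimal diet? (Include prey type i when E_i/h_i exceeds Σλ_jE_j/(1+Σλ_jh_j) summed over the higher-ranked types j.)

3

Profitabilities (E/h, J/s): deep corollas 4.84, comfrey flowers 1.79, shallow corollas 1.38. Add prey in this order while the next type's profitability exceeds the intake rate on those already taken.
Rate on top 1: 0.7316. comfrey flowers: 1.79 > 0.7316 → include.
Rate on top 2: 1.13. shallow corollas: 1.38 > 1.13 → include.
Optimal diet: deep corollas, comfrey flowers, shallow corollas — 3 of 3 types.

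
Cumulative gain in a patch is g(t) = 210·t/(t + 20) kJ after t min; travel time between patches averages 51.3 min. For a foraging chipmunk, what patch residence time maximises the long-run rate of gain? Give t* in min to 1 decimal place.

Maximise g(t)/(T+t): set derivative to zero → g'(t)(T+t) = g(t).
g'(t) = 210·20/(t + 20)². Setting 210·20/(t+20)² = 210t/[(t+20)(51.3+t)] gives 20(51.3+t) = t(t+20), so t² = 20×51.3 = 1026.
t* = √1026 = 32.03 min.

32.0 min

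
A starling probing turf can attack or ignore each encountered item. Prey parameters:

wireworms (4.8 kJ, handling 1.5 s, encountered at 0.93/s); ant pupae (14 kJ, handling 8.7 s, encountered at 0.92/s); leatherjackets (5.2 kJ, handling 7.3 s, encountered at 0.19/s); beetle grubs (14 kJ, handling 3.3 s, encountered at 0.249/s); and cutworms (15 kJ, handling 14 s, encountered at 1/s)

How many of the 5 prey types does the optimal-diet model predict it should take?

E/h in descending order: beetle grubs 4.24, wireworms 3.2, ant pupae 1.61, cutworms 1.07, leatherjackets 0.712 kJ/s. The optimal diet is the largest prefix of this list for which every included type satisfies E_i/h_i > R on the types above it.
Rate on top 1: 1.914. wireworms: 3.2 > 1.914 → include.
Rate on top 2: 2.471. ant pupae: 1.61 < 2.471 → exclude; stop.
Optimal diet: beetle grubs, wireworms — 2 of 5 types.

2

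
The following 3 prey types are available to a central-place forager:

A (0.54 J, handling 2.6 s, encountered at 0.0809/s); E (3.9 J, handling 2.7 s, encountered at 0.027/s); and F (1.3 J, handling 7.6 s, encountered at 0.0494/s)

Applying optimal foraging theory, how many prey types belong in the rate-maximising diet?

E/h in descending order: E 1.44, A 0.208, F 0.171 J/s. The optimal diet is the largest prefix of this list for which every included type satisfies E_i/h_i > R on the types above it.
Rate on top 1: 0.09815. A: 0.208 > 0.09815 → include.
Rate on top 2: 0.1161. F: 0.171 > 0.1161 → include.
Optimal diet: E, A, F — 3 of 3 types.

3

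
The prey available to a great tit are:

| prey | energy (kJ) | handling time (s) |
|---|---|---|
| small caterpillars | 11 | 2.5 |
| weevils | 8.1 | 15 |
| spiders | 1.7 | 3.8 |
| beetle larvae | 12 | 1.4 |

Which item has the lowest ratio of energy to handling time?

spiders

In descending order of E/h:
beetle larvae: 12/1.4 = 8.57 kJ/s
small caterpillars: 11/2.5 = 4.4 kJ/s
weevils: 8.1/15 = 0.54 kJ/s
spiders: 1.7/3.8 = 0.447 kJ/s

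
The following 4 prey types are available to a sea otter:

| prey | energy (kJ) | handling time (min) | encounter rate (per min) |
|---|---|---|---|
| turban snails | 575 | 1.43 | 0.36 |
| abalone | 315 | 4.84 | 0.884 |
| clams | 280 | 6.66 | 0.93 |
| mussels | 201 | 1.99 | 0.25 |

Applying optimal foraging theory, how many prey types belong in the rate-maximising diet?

1

Rank by E/h (kJ/min): turban snails 402, mussels 101, abalone 65.1, clams 42. Include each in turn until the next type's E/h falls below the running intake rate.
Rate on top 1: 136.7. mussels: 101 < 136.7 → exclude; stop.
Optimal diet: turban snails — 1 of 4 types.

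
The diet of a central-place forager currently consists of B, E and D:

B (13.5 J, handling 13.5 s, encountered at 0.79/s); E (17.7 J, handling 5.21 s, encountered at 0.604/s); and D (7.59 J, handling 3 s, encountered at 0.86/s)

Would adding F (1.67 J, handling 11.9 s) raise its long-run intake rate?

No

Current rate: (0.79×13.5 + 0.604×17.7 + 0.86×7.59)/(1 + 0.79×13.5 + 0.604×5.21 + 0.86×3) = 1.603 J/s.
F: E/h = 1.67/11.9 = 0.1403 J/s.
Since 0.1403 < R, time spent handling F is better spent searching.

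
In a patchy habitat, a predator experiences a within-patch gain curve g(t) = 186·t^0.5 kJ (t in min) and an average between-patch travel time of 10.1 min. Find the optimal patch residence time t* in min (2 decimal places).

10.10 min

By the marginal value theorem, leave when the instantaneous gain rate g'(t) equals the habitat-wide average g(t)/(T + t).
g'(t) = 0.5·186·t^-0.5. Setting 0.5·186·t^-0.5 = 186·t^0.5/(10.1+t) gives 0.5(10.1+t) = t, so 0.50·t = 0.5×10.1.
t* = 0.5×10.1/0.50 = 10.1 min.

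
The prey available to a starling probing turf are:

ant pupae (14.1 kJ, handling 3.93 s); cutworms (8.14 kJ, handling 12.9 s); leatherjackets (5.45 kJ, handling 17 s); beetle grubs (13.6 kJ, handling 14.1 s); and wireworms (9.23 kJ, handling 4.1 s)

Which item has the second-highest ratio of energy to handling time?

In descending order of E/h:
ant pupae: 14.1/3.93 = 3.59 kJ/s
wireworms: 9.23/4.1 = 2.25 kJ/s
beetle grubs: 13.6/14.1 = 0.965 kJ/s
cutworms: 8.14/12.9 = 0.631 kJ/s
leatherjackets: 5.45/17 = 0.321 kJ/s

wireworms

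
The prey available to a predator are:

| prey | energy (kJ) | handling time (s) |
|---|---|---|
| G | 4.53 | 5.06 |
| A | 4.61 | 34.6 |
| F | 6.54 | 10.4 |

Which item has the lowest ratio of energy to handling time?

In descending order of E/h:
G: 4.53/5.06 = 0.895 kJ/s
F: 6.54/10.4 = 0.629 kJ/s
A: 4.61/34.6 = 0.133 kJ/s

A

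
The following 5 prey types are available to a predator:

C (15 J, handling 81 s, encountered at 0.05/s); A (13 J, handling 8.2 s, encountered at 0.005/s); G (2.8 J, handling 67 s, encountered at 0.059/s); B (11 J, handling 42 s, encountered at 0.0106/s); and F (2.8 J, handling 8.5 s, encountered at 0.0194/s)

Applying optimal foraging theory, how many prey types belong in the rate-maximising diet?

4

E/h in descending order: A 1.59, F 0.329, B 0.262, C 0.185, G 0.0418 J/s. The optimal diet is the largest prefix of this list for which every included type satisfies E_i/h_i > R on the types above it.
Rate on top 1: 0.06244. F: 0.329 > 0.06244 → include.
Rate on top 2: 0.09895. B: 0.262 > 0.09895 → include.
Rate on top 3: 0.1429. C: 0.185 > 0.1429 → include.
Rate on top 4: 0.1729. G: 0.0418 < 0.1729 → exclude; stop.
Optimal diet: A, F, B, C — 4 of 5 types.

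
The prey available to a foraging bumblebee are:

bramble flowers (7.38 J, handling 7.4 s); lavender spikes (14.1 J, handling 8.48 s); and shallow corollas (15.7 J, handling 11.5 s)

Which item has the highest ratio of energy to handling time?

lavender spikes

Profitability E/h (J/s): bramble flowers = 7.38/7.4 = 0.997, lavender spikes = 14.1/8.48 = 1.66, shallow corollas = 15.7/11.5 = 1.37.
Ranked: lavender spikes > shallow corollas > bramble flowers.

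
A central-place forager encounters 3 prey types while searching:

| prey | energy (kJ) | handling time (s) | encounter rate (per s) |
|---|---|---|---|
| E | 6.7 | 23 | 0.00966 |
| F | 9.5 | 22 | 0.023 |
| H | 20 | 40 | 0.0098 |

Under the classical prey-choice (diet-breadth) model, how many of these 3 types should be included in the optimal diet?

E/h in descending order: H 0.5, F 0.432, E 0.291 kJ/s. The optimal diet is the largest prefix of this list for which every included type satisfies E_i/h_i > R on the types above it.
Rate on top 1: 0.1408. F: 0.432 > 0.1408 → include.
Rate on top 2: 0.2184. E: 0.291 > 0.2184 → include.
Optimal diet: H, F, E — 3 of 3 types.

3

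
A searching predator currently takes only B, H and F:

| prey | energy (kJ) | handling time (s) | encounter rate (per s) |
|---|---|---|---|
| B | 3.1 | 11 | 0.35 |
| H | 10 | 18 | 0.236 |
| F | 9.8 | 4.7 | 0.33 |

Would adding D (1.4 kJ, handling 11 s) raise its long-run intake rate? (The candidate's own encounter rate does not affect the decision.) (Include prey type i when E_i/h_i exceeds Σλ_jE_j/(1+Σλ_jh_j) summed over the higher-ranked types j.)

No

On B, H and F alone, R = ΣλE/(1+Σλh) = 6.679/10.65 = 0.6272 kJ/s.
D: E/h = 1.4/11 = 0.1273 kJ/s.
0.1273 < 0.6272, so adding D would lower the average — exclude it.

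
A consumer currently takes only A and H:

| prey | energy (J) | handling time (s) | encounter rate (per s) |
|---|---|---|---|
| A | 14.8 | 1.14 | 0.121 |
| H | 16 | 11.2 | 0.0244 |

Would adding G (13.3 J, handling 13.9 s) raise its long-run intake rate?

Current rate: (0.121×14.8 + 0.0244×16)/(1 + 0.121×1.14 + 0.0244×11.2) = 1.546 J/s.
Profitability of G: 13.3/13.9 = 0.9568 J/s.
Since 0.9568 < R, time spent handling G is better spent searching.

No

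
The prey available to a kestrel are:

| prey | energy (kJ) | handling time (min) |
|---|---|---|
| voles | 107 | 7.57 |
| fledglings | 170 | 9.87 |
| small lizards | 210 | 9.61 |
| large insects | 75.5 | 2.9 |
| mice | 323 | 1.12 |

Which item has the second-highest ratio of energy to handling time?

Profitability E/h (kJ/min): voles = 107/7.57 = 14.1, fledglings = 170/9.87 = 17.2, small lizards = 210/9.61 = 21.9, large insects = 75.5/2.9 = 26, mice = 323/1.12 = 288.
Ranked: mice > large insects > small lizards > fledglings > voles.

large insects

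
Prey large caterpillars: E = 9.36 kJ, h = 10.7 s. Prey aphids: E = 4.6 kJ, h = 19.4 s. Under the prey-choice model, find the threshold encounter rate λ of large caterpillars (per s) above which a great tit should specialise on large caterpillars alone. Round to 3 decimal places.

0.035 per s

The zero-one rule: include aphids iff E₂/h₂ > λE₁/(1+λh₁). Equality gives the switch point.
λE₁h₂ = E₂ + λE₂h₁ ⇒ λ = E₂/(E₁h₂ − E₂h₁) = 4.6/(181.6 − 49.22) = 0.03475 per s.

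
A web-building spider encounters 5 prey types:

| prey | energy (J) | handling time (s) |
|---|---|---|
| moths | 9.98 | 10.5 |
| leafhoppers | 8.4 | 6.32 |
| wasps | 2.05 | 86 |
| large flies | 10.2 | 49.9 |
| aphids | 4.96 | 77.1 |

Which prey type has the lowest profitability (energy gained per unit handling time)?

wasps

In descending order of E/h:
leafhoppers: 8.4/6.32 = 1.33 J/s
moths: 9.98/10.5 = 0.95 J/s
large flies: 10.2/49.9 = 0.204 J/s
aphids: 4.96/77.1 = 0.0643 J/s
wasps: 2.05/86 = 0.0238 J/s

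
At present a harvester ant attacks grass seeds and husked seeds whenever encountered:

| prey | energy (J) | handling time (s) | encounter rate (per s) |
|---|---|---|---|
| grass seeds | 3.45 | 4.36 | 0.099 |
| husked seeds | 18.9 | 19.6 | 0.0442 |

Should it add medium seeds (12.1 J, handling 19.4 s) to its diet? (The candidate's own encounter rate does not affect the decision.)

Yes

On grass seeds and husked seeds alone, R = ΣλE/(1+Σλh) = 1.177/2.298 = 0.5122 J/s.
medium seeds: E/h = 12.1/19.4 = 0.6237 J/s.
Since 0.6237 > R, including medium seeds increases the long-run rate.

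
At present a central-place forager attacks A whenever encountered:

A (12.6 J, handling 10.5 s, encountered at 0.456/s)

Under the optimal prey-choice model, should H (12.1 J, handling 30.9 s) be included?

No

On A alone, R = ΣλE/(1+Σλh) = 5.746/5.788 = 0.9927 J/s.
H: E/h = 12.1/30.9 = 0.3916 J/s.
0.3916 < 0.9927, so adding H would lower the average — exclude it.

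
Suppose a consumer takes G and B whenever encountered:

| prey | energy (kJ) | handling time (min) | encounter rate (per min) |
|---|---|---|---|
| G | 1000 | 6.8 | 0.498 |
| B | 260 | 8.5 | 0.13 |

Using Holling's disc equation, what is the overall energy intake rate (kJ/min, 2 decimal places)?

96.84 kJ/min

Energy encountered per unit search time: 0.498×1000 + 0.13×260 = 531.8 kJ/min.
Handling time per unit search time: 0.498×6.8 + 0.13×8.5 = 4.491.
Rate = 531.8/(1 + 4.491) = 96.84 kJ/min.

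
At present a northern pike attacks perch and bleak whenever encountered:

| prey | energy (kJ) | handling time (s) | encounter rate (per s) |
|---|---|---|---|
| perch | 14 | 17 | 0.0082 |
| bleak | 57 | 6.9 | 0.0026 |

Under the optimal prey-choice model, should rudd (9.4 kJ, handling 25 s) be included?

Yes

On perch and bleak alone, R = ΣλE/(1+Σλh) = 0.263/1.157 = 0.2272 kJ/s.
Profitability of rudd: 9.4/25 = 0.376 kJ/s.
Since 0.376 > R, including rudd increases the long-run rate.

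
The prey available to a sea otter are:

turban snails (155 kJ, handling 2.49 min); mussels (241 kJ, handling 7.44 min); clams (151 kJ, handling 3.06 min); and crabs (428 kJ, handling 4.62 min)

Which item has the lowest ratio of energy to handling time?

Profitability E/h (kJ/min): turban snails = 155/2.49 = 62.2, mussels = 241/7.44 = 32.4, clams = 151/3.06 = 49.3, crabs = 428/4.62 = 92.6.
Ranked: crabs > turban snails > clams > mussels.

mussels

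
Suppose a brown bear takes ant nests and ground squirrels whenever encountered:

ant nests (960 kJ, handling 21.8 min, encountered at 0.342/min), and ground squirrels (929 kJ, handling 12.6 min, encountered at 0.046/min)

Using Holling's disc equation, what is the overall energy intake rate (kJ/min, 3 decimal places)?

Energy encountered per unit search time: 0.342×960 + 0.046×929 = 371.1 kJ/min.
Handling time per unit search time: 0.342×21.8 + 0.046×12.6 = 8.035.
Rate = 371.1/(1 + 8.035) = 41.07 kJ/min.

41.068 kJ/min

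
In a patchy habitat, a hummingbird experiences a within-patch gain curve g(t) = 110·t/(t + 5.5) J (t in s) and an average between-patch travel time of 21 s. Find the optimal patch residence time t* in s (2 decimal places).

10.75 s

By the marginal value theorem, leave when the instantaneous gain rate g'(t) equals the habitat-wide average g(t)/(T + t).
g'(t) = 110·5.5/(t + 5.5)². Setting 110·5.5/(t+5.5)² = 110t/[(t+5.5)(21+t)] gives 5.5(21+t) = t(t+5.5), so t² = 5.5×21 = 115.5.
t* = √115.5 = 10.75 s.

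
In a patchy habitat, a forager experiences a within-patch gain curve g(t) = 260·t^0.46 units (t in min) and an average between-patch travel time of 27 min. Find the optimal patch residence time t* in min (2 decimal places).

By the marginal value theorem, leave when the instantaneous gain rate g'(t) equals the habitat-wide average g(t)/(T + t).
g'(t) = 0.46·260·t^-0.54. Setting 0.46·260·t^-0.54 = 260·t^0.46/(27+t) gives 0.46(27+t) = t, so 0.54·t = 0.46×27.
t* = 0.46×27/0.54 = 23 min.

23.00 min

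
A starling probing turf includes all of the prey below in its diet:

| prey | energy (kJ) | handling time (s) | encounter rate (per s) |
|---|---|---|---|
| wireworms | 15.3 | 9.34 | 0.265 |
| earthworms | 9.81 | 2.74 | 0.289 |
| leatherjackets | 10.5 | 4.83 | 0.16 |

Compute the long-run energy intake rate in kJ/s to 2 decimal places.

1.70 kJ/s

R = Σλ_iE_i / (1 + Σλ_ih_i)
Numerator: 0.265×15.3 + 0.289×9.81 + 0.16×10.5 = 8.57
Denominator: 1 + 0.265×9.34 + 0.289×2.74 + 0.16×4.83 = 5.04
R = 8.57/5.04 = 1.7 kJ/s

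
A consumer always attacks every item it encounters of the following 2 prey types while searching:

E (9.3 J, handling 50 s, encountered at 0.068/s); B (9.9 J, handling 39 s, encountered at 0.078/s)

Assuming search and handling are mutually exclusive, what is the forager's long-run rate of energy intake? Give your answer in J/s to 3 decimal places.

R = Σλ_iE_i / (1 + Σλ_ih_i)
Numerator: 0.068×9.3 + 0.078×9.9 = 1.405
Denominator: 1 + 0.068×50 + 0.078×39 = 7.442
R = 1.405/7.442 = 0.1887 J/s

0.189 J/s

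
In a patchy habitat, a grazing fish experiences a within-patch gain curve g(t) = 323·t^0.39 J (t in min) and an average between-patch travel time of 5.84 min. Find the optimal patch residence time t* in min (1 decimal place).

Optimal t* satisfies g'(t*) = g(t*)/(T + t*).
g'(t) = 0.39·323·t^-0.61. Setting 0.39·323·t^-0.61 = 323·t^0.39/(5.84+t) gives 0.39(5.84+t) = t, so 0.61·t = 0.39×5.84.
t* = 0.39×5.84/0.61 = 3.734 min.

3.7 min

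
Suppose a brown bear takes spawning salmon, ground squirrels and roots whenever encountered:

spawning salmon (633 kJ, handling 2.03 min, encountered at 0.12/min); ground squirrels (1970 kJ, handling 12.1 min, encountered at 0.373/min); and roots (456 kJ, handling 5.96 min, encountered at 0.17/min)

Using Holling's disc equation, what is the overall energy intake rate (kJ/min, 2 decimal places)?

131.21 kJ/min

Energy encountered per unit search time: 0.12×633 + 0.373×1970 + 0.17×456 = 888.3 kJ/min.
Handling time per unit search time: 0.12×2.03 + 0.373×12.1 + 0.17×5.96 = 5.77.
Rate = 888.3/(1 + 5.77) = 131.2 kJ/min.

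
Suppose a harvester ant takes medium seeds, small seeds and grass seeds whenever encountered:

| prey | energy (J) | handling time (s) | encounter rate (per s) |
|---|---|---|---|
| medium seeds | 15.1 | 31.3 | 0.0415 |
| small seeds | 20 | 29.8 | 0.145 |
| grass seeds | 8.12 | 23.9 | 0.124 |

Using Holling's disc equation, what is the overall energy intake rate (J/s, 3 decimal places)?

Energy encountered per unit search time: 0.0415×15.1 + 0.145×20 + 0.124×8.12 = 4.534 J/s.
Handling time per unit search time: 0.0415×31.3 + 0.145×29.8 + 0.124×23.9 = 8.584.
Rate = 4.534/(1 + 8.584) = 0.4731 J/s.

0.473 J/s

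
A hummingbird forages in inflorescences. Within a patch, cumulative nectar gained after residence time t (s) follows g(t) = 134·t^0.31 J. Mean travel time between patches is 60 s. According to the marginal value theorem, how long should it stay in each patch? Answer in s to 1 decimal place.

Maximise g(t)/(T+t): set derivative to zero → g'(t)(T+t) = g(t).
g'(t) = 0.31·134·t^-0.69. Setting 0.31·134·t^-0.69 = 134·t^0.31/(60+t) gives 0.31(60+t) = t, so 0.69·t = 0.31×60.
t* = 0.31×60/0.69 = 26.96 s.

27.0 s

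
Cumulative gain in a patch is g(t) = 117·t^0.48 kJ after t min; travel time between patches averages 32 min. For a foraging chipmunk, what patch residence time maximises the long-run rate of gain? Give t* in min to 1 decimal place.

29.5 min

Optimal t* satisfies g'(t*) = g(t*)/(T + t*).
g'(t) = 0.48·117·t^-0.52. Setting 0.48·117·t^-0.52 = 117·t^0.48/(32+t) gives 0.48(32+t) = t, so 0.52·t = 0.48×32.
t* = 0.48×32/0.52 = 29.54 min.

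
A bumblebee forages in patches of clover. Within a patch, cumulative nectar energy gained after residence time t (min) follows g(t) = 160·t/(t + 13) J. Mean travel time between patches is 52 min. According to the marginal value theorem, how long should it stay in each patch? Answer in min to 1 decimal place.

26.0 min

Maximise g(t)/(T+t): set derivative to zero → g'(t)(T+t) = g(t).
g'(t) = 160·13/(t + 13)². Setting 160·13/(t+13)² = 160t/[(t+13)(52+t)] gives 13(52+t) = t(t+13), so t² = 13×52 = 676.
t* = √676 = 26 min.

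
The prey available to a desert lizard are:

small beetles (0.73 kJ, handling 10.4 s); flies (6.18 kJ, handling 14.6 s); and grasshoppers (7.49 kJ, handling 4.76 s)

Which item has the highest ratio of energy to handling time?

In descending order of E/h:
grasshoppers: 7.49/4.76 = 1.57 kJ/s
flies: 6.18/14.6 = 0.423 kJ/s
small beetles: 0.73/10.4 = 0.0702 kJ/s

grasshoppers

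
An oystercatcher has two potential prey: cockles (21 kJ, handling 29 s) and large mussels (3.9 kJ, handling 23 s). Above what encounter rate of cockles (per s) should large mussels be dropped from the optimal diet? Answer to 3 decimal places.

Drop large mussels once their profitability E₂/h₂ falls below the rate achievable on cockles alone: E₂/h₂ = λE₁/(1 + λh₁).
Solve for λ: λE₁h₂ = E₂(1 + λh₁) → λ(E₁h₂ − E₂h₁) = E₂ → λ = E₂/(E₁h₂ − E₂h₁).
λ = 3.9/(21×23 − 3.9×29) = 3.9/369.9 = 0.01054 per s.

0.011 per s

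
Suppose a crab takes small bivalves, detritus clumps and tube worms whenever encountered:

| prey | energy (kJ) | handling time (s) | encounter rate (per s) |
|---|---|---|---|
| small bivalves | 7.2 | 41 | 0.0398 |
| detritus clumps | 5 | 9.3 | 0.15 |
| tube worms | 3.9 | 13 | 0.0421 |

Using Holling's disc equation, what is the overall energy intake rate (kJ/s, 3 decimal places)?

R = (0.0398×7.2 + 0.15×5 + 0.0421×3.9) / (1 + 0.0398×41 + 0.15×9.3 + 0.0421×13) = 1.201/4.574 = 0.2625 kJ/s.

0.263 kJ/s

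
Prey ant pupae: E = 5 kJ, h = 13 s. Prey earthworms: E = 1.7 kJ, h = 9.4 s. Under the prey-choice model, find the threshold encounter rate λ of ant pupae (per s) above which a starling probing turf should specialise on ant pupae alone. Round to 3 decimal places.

Drop earthworms once their profitability E₂/h₂ falls below the rate achievable on ant pupae alone: E₂/h₂ = λE₁/(1 + λh₁).
Solve for λ: λE₁h₂ = E₂(1 + λh₁) → λ(E₁h₂ − E₂h₁) = E₂ → λ = E₂/(E₁h₂ − E₂h₁).
λ = 1.7/(5×9.4 − 1.7×13) = 1.7/24.9 = 0.06827 per s.

0.068 per s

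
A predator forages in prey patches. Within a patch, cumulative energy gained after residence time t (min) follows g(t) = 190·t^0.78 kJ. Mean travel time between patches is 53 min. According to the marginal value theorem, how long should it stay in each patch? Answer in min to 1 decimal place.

187.9 min

By the marginal value theorem, leave when the instantaneous gain rate g'(t) equals the habitat-wide average g(t)/(T + t).
g'(t) = 0.78·190·t^-0.22. Setting 0.78·190·t^-0.22 = 190·t^0.78/(53+t) gives 0.78(53+t) = t, so 0.22·t = 0.78×53.
t* = 0.78×53/0.22 = 187.9 min.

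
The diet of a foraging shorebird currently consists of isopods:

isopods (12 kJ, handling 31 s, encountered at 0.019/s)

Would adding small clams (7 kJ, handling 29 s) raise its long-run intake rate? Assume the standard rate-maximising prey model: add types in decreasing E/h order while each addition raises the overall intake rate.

Yes

On isopods alone, R = ΣλE/(1+Σλh) = 0.228/1.589 = 0.1435 kJ/s.
small clams: E/h = 7/29 = 0.2414 kJ/s.
0.2414 > 0.1435, so adding small clams raises the average — include it.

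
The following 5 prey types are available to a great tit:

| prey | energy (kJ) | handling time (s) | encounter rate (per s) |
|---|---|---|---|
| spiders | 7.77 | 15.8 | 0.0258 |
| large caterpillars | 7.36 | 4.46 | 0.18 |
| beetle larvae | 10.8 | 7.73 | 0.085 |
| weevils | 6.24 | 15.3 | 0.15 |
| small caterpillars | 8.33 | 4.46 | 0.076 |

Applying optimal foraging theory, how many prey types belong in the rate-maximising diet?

3

Profitabilities (E/h, kJ/s): small caterpillars 1.87, large caterpillars 1.65, beetle larvae 1.4, spiders 0.492, weevils 0.408. Add prey in this order while the next type's profitability exceeds the intake rate on those already taken.
Rate on top 1: 0.4728. large caterpillars: 1.65 > 0.4728 → include.
Rate on top 2: 0.9141. beetle larvae: 1.4 > 0.9141 → include.
Rate on top 3: 1.028. spiders: 0.492 < 1.028 → exclude; stop.
Optimal diet: small caterpillars, large caterpillars, beetle larvae — 3 of 5 types.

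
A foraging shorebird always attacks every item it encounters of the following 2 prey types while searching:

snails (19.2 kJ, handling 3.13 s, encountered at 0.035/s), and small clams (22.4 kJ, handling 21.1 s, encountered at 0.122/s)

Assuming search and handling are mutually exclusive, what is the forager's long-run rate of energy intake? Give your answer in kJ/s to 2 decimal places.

R = Σλ_iE_i / (1 + Σλ_ih_i)
Numerator: 0.035×19.2 + 0.122×22.4 = 3.405
Denominator: 1 + 0.035×3.13 + 0.122×21.1 = 3.684
R = 3.405/3.684 = 0.9243 kJ/s

0.92 kJ/s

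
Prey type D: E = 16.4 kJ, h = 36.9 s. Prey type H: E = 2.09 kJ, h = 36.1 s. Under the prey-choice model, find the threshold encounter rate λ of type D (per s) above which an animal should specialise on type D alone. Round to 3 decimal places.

0.004 per s

The zero-one rule: include type H iff E₂/h₂ > λE₁/(1+λh₁). Equality gives the switch point.
λE₁h₂ = E₂ + λE₂h₁ ⇒ λ = E₂/(E₁h₂ − E₂h₁) = 2.09/(592 − 77.12) = 0.004059 per s.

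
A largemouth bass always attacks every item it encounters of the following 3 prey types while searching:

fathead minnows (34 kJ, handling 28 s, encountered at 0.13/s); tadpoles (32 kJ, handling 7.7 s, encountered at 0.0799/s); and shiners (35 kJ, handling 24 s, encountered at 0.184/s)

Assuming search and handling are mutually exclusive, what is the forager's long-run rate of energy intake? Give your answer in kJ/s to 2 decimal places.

R = Σλ_iE_i / (1 + Σλ_ih_i)
Numerator: 0.13×34 + 0.0799×32 + 0.184×35 = 13.42
Denominator: 1 + 0.13×28 + 0.0799×7.7 + 0.184×24 = 9.671
R = 13.42/9.671 = 1.387 kJ/s

1.39 kJ/s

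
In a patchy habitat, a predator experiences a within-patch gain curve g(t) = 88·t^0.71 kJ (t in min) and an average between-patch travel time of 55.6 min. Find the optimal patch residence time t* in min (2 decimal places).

136.12 min

By the marginal value theorem, leave when the instantaneous gain rate g'(t) equals the habitat-wide average g(t)/(T + t).
g'(t) = 0.71·88·t^-0.29. Setting 0.71·88·t^-0.29 = 88·t^0.71/(55.6+t) gives 0.71(55.6+t) = t, so 0.29·t = 0.71×55.6.
t* = 0.71×55.6/0.29 = 136.1 min.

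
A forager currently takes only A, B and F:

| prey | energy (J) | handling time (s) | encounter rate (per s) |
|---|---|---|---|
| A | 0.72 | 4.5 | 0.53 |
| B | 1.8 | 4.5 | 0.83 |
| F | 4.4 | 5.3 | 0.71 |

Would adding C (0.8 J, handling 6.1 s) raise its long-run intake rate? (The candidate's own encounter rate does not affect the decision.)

On A, B and F alone, R = ΣλE/(1+Σλh) = 5/10.88 = 0.4594 J/s.
C: E/h = 0.8/6.1 = 0.1311 J/s.
Since 0.1311 < R, time spent handling C is better spent searching.

No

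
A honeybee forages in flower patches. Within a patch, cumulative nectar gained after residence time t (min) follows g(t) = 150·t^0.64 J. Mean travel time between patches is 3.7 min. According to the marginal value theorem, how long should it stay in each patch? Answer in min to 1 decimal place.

By the marginal value theorem, leave when the instantaneous gain rate g'(t) equals the habitat-wide average g(t)/(T + t).
g'(t) = 0.64·150·t^-0.36. Setting 0.64·150·t^-0.36 = 150·t^0.64/(3.7+t) gives 0.64(3.7+t) = t, so 0.36·t = 0.64×3.7.
t* = 0.64×3.7/0.36 = 6.578 min.

6.6 min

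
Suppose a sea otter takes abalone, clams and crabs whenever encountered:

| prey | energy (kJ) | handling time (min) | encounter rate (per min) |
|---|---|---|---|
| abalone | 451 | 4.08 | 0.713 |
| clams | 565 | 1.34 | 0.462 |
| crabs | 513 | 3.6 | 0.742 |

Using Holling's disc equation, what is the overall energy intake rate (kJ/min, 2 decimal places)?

133.80 kJ/min

R = (0.713×451 + 0.462×565 + 0.742×513) / (1 + 0.713×4.08 + 0.462×1.34 + 0.742×3.6) = 963.2/7.199 = 133.8 kJ/min.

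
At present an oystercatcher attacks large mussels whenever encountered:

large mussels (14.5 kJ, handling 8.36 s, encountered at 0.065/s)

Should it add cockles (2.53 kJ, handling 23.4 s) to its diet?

Current rate: (0.065×14.5)/(1 + 0.065×8.36) = 0.6107 kJ/s.
Profitability of cockles: 2.53/23.4 = 0.1081 kJ/s.
Since 0.1081 < R, time spent handling cockles is better spent searching.

No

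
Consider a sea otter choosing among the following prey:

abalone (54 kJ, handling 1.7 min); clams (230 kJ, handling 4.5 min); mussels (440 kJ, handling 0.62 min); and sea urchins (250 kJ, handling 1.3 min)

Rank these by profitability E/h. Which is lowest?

In descending order of E/h:
mussels: 440/0.62 = 710 kJ/min
sea urchins: 250/1.3 = 192 kJ/min
clams: 230/4.5 = 51.1 kJ/min
abalone: 54/1.7 = 31.8 kJ/min

abalone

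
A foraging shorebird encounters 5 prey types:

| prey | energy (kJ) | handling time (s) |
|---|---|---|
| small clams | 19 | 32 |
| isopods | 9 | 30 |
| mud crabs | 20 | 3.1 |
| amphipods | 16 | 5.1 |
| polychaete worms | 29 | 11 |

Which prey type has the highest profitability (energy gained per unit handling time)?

Profitability E/h (kJ/s): small clams = 19/32 = 0.594, isopods = 9/30 = 0.3, mud crabs = 20/3.1 = 6.45, amphipods = 16/5.1 = 3.14, polychaete worms = 29/11 = 2.64.
Ranked: mud crabs > amphipods > polychaete worms > small clams > isopods.

mud crabs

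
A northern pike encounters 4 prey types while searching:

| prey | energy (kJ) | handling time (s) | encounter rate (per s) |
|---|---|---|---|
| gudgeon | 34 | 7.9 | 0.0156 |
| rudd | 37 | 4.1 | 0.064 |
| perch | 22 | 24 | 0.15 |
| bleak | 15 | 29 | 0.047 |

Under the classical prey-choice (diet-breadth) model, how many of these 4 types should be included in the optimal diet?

Rank by E/h (kJ/s): rudd 9.02, gudgeon 4.3, perch 0.917, bleak 0.517. Include each in turn until the next type's E/h falls below the running intake rate.
Rate on top 1: 1.876. gudgeon: 4.3 > 1.876 → include.
Rate on top 2: 2.092. perch: 0.917 < 2.092 → exclude; stop.
Optimal diet: rudd, gudgeon — 2 of 4 types.

2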